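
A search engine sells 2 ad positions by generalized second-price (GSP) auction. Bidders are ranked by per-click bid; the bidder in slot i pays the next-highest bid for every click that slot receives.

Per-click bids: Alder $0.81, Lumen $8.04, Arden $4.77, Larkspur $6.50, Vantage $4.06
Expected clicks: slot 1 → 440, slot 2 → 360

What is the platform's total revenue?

Total revenue: $4577.20

Ranked by bid: $8.04 (Lumen) > $6.50 (Larkspur) > $4.77 (Arden) > …
Slot 1: Lumen pays $6.50 × 440 = $2860.00
Slot 2: Larkspur pays $4.77 × 360 = $1717.20
Total = $4577.20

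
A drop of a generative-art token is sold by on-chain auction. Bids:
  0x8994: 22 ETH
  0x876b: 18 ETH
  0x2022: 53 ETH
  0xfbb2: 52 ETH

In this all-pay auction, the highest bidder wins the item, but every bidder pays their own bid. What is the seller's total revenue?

All-pay auction: the highest bidder wins the item, but every bidder pays their own bid.
Bids in order: 53 (0x2022) > 52 (0xfbb2) > 22 (0x8994) > 18 (0x876b)
0x2022 wins with the top bid; all bids are sunk regardless.
Every bidder forfeits their bid regardless of winning.
Revenue = 22 + 18 + 53 + 52 = 145 ETH.

Total revenue: 145 ETH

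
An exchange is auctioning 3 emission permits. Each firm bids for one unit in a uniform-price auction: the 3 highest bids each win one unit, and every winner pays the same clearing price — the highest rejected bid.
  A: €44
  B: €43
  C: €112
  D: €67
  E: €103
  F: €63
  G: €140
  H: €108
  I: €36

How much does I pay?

Sorting: 140 (G), 112 (C), 108 (H), 103 (E), 67 (D), …
The 3 highest are G, C, H.
Highest unsuccessful bid: €103 → clearing price.
I does not win → pays €0.

I pays €0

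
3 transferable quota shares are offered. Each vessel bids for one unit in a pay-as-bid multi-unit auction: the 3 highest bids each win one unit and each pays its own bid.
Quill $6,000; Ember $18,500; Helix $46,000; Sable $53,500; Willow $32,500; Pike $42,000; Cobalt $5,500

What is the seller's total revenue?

Bids ranked high→low: 53,500 (Sable), 46,000 (Helix), 42,000 (Pike), 32,500 (Willow), 18,500 (Ember), …
The 3 highest are Sable, Helix, Pike.
Total revenue = 53,500 + 46,000 + 42,000 = $141,500.

Total revenue: $141,500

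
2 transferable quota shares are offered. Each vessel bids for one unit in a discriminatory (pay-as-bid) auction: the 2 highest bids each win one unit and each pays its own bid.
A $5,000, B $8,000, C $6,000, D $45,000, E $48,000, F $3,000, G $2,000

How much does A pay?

A pays $0

Sorting: 48,000 (E), 45,000 (D), 8,000 (B), 6,000 (C), …
Winners (2 units): E, D.
A does not win → $0.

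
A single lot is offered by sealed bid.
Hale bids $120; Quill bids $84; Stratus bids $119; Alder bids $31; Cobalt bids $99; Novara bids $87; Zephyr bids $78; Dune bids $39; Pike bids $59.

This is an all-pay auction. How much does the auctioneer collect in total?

Total revenue: $716

Sorting bids: 120 (Hale) > 119 (Stratus) > 99 (Cobalt) > 87 (Novara) > 84 (Quill) > 78 (Zephyr) > …
Hale wins with the top bid; all bids are sunk regardless.
Every bidder forfeits their bid regardless of winning.
Revenue = 120 + 84 + 119 + 31 + 99 + 87 + 78 + 39 + 59 = $716.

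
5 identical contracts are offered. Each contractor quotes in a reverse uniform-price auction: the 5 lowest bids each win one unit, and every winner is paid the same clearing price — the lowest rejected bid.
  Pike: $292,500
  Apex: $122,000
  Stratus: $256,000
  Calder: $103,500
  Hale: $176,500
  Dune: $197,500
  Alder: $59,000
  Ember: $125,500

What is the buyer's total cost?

Sorting: 59,000 (Alder), 103,500 (Calder), 122,000 (Apex), 125,500 (Ember), 176,500 (Hale), 197,500 (Dune), 256,000 (Stratus), …
The 5 lowest are Alder, Calder, Apex, Ember, Hale.
Lowest unsuccessful bid: $197,500 → clearing price.
Total cost = 5 × $197,500 = $987,500.

Total cost: $987,500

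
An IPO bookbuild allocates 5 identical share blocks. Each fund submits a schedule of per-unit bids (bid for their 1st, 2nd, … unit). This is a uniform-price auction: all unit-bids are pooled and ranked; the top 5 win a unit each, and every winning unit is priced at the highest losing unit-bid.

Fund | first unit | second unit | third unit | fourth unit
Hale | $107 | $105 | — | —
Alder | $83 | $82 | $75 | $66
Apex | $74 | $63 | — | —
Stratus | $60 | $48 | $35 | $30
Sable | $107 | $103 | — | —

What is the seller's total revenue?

All unit-bids, highest first — top 5: 107 (Hale-1), 107 (Sable-1), 105 (Hale-2), 103 (Sable-2), 83 (Alder-1)
Highest rejected unit-bid = $82.
Allocation: Alder 1, Hale 2, Sable 2. Every unit priced at $82.
Revenue = 5 × 82 = $410.

Total revenue: $410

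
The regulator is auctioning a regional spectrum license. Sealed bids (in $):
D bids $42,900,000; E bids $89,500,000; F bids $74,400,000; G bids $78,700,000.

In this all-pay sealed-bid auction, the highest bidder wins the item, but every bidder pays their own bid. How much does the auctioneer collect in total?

Total revenue: $285,500,000

All-pay sealed-bid auction: the highest bidder wins the item, but every bidder pays their own bid.
Bids in order: 89,500,000 (E) > 78,700,000 (G) > 74,400,000 (F) > 42,900,000 (D)
Every bidder forfeits their bid regardless of winning.
Revenue = 42,900,000 + 89,500,000 + 74,400,000 + 78,700,000 = $285,500,000.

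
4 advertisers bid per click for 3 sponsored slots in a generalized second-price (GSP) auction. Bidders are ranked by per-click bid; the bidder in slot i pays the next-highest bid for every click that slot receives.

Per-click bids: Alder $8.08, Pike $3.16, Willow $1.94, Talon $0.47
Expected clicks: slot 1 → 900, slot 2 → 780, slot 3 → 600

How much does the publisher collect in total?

Per-click bids in order: $8.08 (Alder) > $3.16 (Pike) > $1.94 (Willow) > $0.47 (Talon)
Slot 1: Alder pays $3.16 × 900 = $2844.00
Slot 2: Pike pays $1.94 × 780 = $1513.20
Slot 3: Willow pays $0.47 × 600 = $282.00
Total = $4639.20

Total revenue: $4639.20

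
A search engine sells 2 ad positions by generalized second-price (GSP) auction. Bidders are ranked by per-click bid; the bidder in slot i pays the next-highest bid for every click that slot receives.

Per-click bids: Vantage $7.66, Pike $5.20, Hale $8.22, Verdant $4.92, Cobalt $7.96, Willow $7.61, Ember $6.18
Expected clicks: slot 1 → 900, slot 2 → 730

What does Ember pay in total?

Ember pays $0.00

Sorting advertisers: $8.22 (Hale) > $7.96 (Cobalt) > $7.66 (Vantage) > …
Ember ranks below slot 2 → no slot, pays nothing.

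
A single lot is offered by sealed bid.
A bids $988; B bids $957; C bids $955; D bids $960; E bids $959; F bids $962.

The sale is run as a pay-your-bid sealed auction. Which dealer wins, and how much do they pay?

A pays $988

Sorting bids: 988 (A) > 962 (F) > 960 (D) > 959 (E) > 957 (B) > 955 (C)
A has the highest bid and pays exactly that: $988.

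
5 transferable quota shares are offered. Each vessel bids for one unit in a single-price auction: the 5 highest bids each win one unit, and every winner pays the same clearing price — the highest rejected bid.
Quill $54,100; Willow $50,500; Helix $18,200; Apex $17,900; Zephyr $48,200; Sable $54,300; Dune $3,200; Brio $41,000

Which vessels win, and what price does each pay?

Sable, Quill, Willow, Zephyr, Brio; each pays $18,200

Bids ranked high→low: 54,300 (Sable), 54,100 (Quill), 50,500 (Willow), 48,200 (Zephyr), 41,000 (Brio), 18,200 (Helix), 17,900 (Apex), …
Winners (5 units): Sable, Quill, Willow, Zephyr, Brio.
First losing bid is Helix's $18,200, which sets the uniform price.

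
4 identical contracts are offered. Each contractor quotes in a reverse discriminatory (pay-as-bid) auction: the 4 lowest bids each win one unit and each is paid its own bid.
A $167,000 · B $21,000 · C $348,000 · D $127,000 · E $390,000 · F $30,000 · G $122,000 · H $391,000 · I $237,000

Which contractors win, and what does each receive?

Sorting: 21,000 (B), 30,000 (F), 122,000 (G), 127,000 (D), 167,000 (A), 237,000 (I), …
The 4 lowest are B, F, G, D.
Each winner is paid its own bid: B $21,000, F $30,000, G $122,000, D $127,000.

B $21,000, F $30,000, G $122,000, D $127,000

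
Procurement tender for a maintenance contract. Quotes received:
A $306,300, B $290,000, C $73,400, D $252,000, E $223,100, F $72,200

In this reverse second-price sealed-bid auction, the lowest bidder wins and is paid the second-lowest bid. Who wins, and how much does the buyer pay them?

F is paid $73,400

Reverse second-price sealed-bid auction: the lowest bidder wins and is paid the second-lowest bid.
Bids ranked: 72,200 (F) < 73,400 (C) < 223,100 (E) < 252,000 (D) < 290,000 (B) < 306,300 (A)
Second-price: F is paid C's bid of $73,400.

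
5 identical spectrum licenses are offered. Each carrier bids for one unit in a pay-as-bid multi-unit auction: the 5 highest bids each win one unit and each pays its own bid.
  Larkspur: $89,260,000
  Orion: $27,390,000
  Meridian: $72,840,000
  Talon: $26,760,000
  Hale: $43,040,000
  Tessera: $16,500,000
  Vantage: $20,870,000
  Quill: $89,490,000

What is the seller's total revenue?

Total revenue: $322,020,000

Sorting: 89,490,000 (Quill), 89,260,000 (Larkspur), 72,840,000 (Meridian), 43,040,000 (Hale), 27,390,000 (Orion), 26,760,000 (Talon), 20,870,000 (Vantage), …
Top 5: Quill, Larkspur, Meridian, Hale, Orion.
Total revenue = 89,490,000 + 89,260,000 + 72,840,000 + 43,040,000 + 27,390,000 = $322,020,000.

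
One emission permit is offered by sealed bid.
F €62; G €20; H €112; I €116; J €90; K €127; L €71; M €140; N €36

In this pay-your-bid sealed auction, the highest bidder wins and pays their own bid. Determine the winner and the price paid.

Pay-your-bid sealed auction: the highest bidder wins and pays their own bid.
Bids ranked: 140 (M) > 127 (K) > 116 (I) > 112 (H) > 90 (J) > 71 (L) > …
M is highest → pays own bid, €140.

M pays €140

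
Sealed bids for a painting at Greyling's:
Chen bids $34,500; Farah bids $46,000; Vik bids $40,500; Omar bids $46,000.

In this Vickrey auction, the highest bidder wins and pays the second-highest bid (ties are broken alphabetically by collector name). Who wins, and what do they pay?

Bids in order: 46,000 (Farah) > 46,000 (Omar) > 40,500 (Vik) > 34,500 (Chen)
Farah and Omar tie at $46,000; tie-break gives it to Farah.
Second-price: Farah pays Omar's bid of $46,000.

Farah pays $46,000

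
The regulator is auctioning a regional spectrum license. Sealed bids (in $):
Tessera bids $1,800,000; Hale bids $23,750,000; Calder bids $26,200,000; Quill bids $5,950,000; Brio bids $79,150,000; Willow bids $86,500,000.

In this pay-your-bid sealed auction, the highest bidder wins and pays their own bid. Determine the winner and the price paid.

Pay-your-bid sealed auction: the highest bidder wins and pays their own bid.
Bids in order: 86,500,000 (Willow) > 79,150,000 (Brio) > 26,200,000 (Calder) > 23,750,000 (Hale) > 5,950,000 (Quill) > 1,800,000 (Tessera)
First-price: Willow pays what they bid, $86,500,000.

Willow pays $86,500,000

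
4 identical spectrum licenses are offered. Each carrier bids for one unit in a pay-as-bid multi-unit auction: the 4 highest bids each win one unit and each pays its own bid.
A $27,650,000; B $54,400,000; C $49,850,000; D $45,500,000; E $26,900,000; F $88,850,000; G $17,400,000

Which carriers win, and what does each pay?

F $88,850,000, B $54,400,000, C $49,850,000, D $45,500,000

Ordering the bids: 88,850,000 (F), 54,400,000 (B), 49,850,000 (C), 45,500,000 (D), 27,650,000 (A), 26,900,000 (E), …
Top 4: F, B, C, D.
Each winner pays its own bid: F $88,850,000, B $54,400,000, C $49,850,000, D $45,500,000.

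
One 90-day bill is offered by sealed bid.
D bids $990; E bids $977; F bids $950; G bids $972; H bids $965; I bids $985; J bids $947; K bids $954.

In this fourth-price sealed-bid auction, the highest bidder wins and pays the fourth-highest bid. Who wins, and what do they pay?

Bids ranked: 990 (D) > 985 (I) > 977 (E) > 972 (G) > 965 (H) > 954 (K) > …
D is highest; pays the fourth-highest bid, $972.

D pays $972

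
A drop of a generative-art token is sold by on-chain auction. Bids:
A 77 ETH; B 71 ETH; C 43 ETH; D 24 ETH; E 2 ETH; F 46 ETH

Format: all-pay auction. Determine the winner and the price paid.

Bids in order: 77 (A) > 71 (B) > 46 (F) > 43 (C) > 24 (D) > 2 (E)
A wins with the top bid; all bids are sunk regardless.

A pays 77 ETH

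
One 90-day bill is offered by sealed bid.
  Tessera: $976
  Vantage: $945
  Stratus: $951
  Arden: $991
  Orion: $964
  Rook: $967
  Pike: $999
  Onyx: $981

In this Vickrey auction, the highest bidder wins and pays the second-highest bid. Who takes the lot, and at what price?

Sorting bids: 999 (Pike) > 991 (Arden) > 981 (Onyx) > 976 (Tessera) > 967 (Rook) > 964 (Orion) > …
Pike is highest; pays the second-highest bid, $991.

Pike pays $991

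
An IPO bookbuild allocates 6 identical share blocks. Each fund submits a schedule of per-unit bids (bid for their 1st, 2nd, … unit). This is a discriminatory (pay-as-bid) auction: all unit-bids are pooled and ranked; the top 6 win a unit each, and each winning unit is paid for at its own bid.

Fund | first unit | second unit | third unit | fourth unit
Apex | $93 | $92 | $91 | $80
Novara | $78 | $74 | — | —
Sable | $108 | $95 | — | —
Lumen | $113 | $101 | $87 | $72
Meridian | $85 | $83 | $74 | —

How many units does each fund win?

Apex 2, Lumen 2, Sable 2

Merging the schedules and taking the best 6: 113 (Lumen-1), 108 (Sable-1), 101 (Lumen-2), 95 (Sable-2), 93 (Apex-1), 92 (Apex-2)
Next rejected bid: $91 (not a price — pay-as-bid).
Allocation: Apex 2, Lumen 2, Sable 2.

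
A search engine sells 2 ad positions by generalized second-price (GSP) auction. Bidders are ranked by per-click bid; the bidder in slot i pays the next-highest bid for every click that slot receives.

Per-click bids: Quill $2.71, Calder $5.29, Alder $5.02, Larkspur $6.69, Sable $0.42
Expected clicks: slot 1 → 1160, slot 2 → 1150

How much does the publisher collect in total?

Per-click bids in order: $6.69 (Larkspur) > $5.29 (Calder) > $5.02 (Alder) > …
Slot 1: Larkspur pays $5.29 × 1160 = $6136.40
Slot 2: Calder pays $5.02 × 1150 = $5773.00
Total = $11909.40

Total revenue: $11909.40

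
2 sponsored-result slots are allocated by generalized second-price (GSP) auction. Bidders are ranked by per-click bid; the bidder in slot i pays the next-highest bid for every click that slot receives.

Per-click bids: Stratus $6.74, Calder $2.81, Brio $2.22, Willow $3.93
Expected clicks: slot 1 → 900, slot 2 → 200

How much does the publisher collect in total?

Ranked by bid: $6.74 (Stratus) > $3.93 (Willow) > $2.81 (Calder) > …
Slot 1: Stratus pays $3.93 × 900 = $3537.00
Slot 2: Willow pays $2.81 × 200 = $562.00
Total = $4099.00

Total revenue: $4099.00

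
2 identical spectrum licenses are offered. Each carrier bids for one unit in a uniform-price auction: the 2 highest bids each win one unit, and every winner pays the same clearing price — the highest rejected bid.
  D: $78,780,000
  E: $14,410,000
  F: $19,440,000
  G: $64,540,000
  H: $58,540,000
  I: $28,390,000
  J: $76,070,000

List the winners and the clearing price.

Ordering the bids: 78,780,000 (D), 76,070,000 (J), 64,540,000 (G), 58,540,000 (H), …
Winners (2 units): D, J.
Highest unsuccessful bid: $64,540,000 → clearing price.

D, J; each pays $64,540,000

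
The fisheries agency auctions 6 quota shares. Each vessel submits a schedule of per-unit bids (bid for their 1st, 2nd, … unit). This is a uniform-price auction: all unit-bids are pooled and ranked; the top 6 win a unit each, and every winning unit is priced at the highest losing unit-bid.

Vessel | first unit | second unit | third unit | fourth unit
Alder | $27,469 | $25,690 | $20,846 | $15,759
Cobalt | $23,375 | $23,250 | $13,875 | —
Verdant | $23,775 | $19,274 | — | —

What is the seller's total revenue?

Total revenue: $115,644

All unit-bids, highest first — top 6: 27,469 (Alder-1), 25,690 (Alder-2), 23,775 (Verdant-1), 23,375 (Cobalt-1), 23,250 (Cobalt-2), 20,846 (Alder-3)
Highest rejected unit-bid = $19,274.
Allocation: Alder 3, Cobalt 2, Verdant 1. Every unit priced at $19,274.
Revenue = 6 × 19,274 = $115,644.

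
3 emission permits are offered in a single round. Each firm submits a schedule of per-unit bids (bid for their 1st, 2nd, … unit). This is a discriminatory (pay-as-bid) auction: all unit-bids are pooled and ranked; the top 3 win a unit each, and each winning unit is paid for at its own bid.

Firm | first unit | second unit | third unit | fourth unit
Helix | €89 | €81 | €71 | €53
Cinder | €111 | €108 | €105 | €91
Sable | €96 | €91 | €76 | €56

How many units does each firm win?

Cinder 3

Merging the schedules and taking the best 3: 111 (Cinder-1), 108 (Cinder-2), 105 (Cinder-3)
Next rejected bid: €96 (not a price — pay-as-bid).
Allocation: Cinder 3.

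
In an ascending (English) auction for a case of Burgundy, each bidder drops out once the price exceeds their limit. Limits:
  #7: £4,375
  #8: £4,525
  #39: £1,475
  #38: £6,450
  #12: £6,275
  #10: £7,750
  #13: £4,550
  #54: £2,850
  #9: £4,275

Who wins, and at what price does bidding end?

#10 wins at £6,450

Rule: the price rises until one bidder remains; the winner pays the price at which the last rival dropped out.
Sorting limits: 7,750 (#10) > 6,450 (#38) > 6,275 (#12) > 4,550 (#13) > 4,525 (#8) > 4,375 (#7) > …
#38 is the last rival to drop out, at £6,450; #10 remains and wins at that price.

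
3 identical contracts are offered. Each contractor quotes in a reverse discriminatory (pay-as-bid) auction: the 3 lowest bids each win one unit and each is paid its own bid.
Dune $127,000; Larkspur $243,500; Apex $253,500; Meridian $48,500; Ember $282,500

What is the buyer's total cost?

Ordering the bids: 48,500 (Meridian), 127,000 (Dune), 243,500 (Larkspur), 253,500 (Apex), 282,500 (Ember)
Lowest 3: Meridian, Dune, Larkspur.
Total cost = 48,500 + 127,000 + 243,500 = $419,000.

Total cost: $419,000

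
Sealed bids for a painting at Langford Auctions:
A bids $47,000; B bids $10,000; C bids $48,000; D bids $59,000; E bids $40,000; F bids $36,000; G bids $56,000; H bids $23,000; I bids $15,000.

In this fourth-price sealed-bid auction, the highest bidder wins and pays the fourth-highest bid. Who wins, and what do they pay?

D pays $47,000

Rule: the highest bidder wins and pays the fourth-highest bid.
Bids in order: 59,000 (D) > 56,000 (G) > 48,000 (C) > 47,000 (A) > 40,000 (E) > 36,000 (F) > …
D wins; payment is bid #4 in the ranking = $47,000.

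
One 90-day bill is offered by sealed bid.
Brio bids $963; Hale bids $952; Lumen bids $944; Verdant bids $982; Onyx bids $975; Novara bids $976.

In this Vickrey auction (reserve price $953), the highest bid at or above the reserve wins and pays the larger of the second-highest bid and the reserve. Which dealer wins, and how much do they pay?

Verdant pays $976

Vickrey auction (reserve price $953): the highest bid at or above the reserve wins and pays the larger of the second-highest bid and the reserve.
Bids ranked: 982 (Verdant) > 976 (Novara) > 975 (Onyx) > 963 (Brio) > 952 (Hale) > 944 (Lumen)
Highest eligible bid: Verdant at $982.
Second-highest bid $976 exceeds the reserve $953 → payment $976.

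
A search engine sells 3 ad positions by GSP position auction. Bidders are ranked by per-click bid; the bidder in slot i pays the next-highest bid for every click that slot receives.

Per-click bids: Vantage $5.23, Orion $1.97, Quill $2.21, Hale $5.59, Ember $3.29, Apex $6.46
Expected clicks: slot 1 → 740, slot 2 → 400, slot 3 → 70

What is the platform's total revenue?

Total revenue: $6458.90

Sorting advertisers: $6.46 (Apex) > $5.59 (Hale) > $5.23 (Vantage) > $3.29 (Ember) > …
Slot 1: Apex pays $5.59 × 740 = $4136.60
Slot 2: Hale pays $5.23 × 400 = $2092.00
Slot 3: Vantage pays $3.29 × 70 = $230.30
Total = $6458.90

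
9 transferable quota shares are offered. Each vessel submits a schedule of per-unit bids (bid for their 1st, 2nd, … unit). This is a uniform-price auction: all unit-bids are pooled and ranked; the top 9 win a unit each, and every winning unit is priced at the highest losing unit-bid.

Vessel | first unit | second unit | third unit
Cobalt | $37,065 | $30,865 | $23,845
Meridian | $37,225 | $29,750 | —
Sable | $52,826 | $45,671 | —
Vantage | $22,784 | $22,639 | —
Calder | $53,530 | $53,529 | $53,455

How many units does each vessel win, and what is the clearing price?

Pooled unit-bids ranked (top 9): 53,530 (Calder-1), 53,529 (Calder-2), 53,455 (Calder-3), 52,826 (Sable-1), 45,671 (Sable-2), 37,225 (Meridian-1), 37,065 (Cobalt-1), 30,865 (Cobalt-2), 29,750 (Meridian-2)
Highest rejected unit-bid = $23,845.
Allocation: Calder 3, Cobalt 2, Meridian 2, Sable 2.

Calder 3, Cobalt 2, Meridian 2, Sable 2; clearing price $23,845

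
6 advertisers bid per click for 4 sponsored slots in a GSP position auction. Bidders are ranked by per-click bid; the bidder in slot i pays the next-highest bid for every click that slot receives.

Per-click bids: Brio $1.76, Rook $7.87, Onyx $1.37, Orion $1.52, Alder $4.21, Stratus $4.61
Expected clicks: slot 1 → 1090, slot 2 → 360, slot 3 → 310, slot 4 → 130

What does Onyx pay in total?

Ranked by bid: $7.87 (Rook) > $4.61 (Stratus) > $4.21 (Alder) > $1.76 (Brio) > $1.52 (Orion) > …
Onyx ranks below slot 4 → no slot, pays nothing.

Onyx pays $0.00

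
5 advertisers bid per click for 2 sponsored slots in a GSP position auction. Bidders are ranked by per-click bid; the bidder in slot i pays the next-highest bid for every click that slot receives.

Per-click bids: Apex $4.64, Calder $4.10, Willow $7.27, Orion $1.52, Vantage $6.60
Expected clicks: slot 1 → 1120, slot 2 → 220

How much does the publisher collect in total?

Total revenue: $8412.80

Sorting advertisers: $7.27 (Willow) > $6.60 (Vantage) > $4.64 (Apex) > …
Slot 1: Willow pays $6.60 × 1120 = $7392.00
Slot 2: Vantage pays $4.64 × 220 = $1020.80
Total = $8412.80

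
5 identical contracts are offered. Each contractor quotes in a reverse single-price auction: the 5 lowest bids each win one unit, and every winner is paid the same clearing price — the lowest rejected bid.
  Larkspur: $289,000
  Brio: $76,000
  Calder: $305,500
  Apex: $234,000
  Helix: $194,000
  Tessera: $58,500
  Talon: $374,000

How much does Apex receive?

Bids ranked low→high: 58,500 (Tessera), 76,000 (Brio), 194,000 (Helix), 234,000 (Apex), 289,000 (Larkspur), 305,500 (Calder), 374,000 (Talon)
The 5 lowest are Tessera, Brio, Helix, Apex, Larkspur.
Lowest unsuccessful bid: $305,500 → clearing price.
Apex wins → is paid $305,500.

Apex is paid $305,500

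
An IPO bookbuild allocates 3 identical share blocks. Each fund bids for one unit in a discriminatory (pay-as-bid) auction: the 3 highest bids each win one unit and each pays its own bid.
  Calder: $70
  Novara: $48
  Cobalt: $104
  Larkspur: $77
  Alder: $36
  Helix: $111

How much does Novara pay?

Novara pays $0

Ordering the bids: 111 (Helix), 104 (Cobalt), 77 (Larkspur), 70 (Calder), 48 (Novara), …
Winners (3 units): Helix, Cobalt, Larkspur.
Novara does not win → $0.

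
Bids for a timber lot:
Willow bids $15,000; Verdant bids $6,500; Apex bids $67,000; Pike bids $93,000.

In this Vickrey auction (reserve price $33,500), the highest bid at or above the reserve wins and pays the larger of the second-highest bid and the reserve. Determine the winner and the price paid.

Pike pays $67,000

Rule: the highest bid at or above the reserve wins and pays the larger of the second-highest bid and the reserve.
Bids in order: 93,000 (Pike) > 67,000 (Apex) > 15,000 (Willow) > 6,500 (Verdant)
Pike has the top bid at or above the reserve ($93,000).
Second-highest bid $67,000 exceeds the reserve $33,500 → payment $67,000.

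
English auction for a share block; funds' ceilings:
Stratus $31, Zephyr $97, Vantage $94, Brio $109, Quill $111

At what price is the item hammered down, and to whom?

Sorting limits: 111 (Quill) > 109 (Brio) > 97 (Zephyr) > 94 (Vantage) > 31 (Stratus)
Brio is the last rival to drop out, at $109; Quill remains and wins at that price.

Quill wins at $109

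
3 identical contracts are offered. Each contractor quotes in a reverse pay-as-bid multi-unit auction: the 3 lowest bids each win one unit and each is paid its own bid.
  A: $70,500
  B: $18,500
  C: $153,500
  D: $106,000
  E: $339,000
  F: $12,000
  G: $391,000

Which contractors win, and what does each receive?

F $12,000, B $18,500, A $70,500

Bids ranked low→high: 12,000 (F), 18,500 (B), 70,500 (A), 106,000 (D), 153,500 (C), …
The 3 lowest are F, B, A.
Each winner is paid its own bid: F $12,000, B $18,500, A $70,500.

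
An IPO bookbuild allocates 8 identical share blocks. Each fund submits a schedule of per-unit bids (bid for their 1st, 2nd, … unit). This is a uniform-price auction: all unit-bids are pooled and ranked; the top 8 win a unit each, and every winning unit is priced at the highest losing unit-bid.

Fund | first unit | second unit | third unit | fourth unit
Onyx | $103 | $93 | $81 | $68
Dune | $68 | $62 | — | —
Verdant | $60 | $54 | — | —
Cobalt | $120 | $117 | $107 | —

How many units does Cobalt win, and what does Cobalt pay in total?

Pooled unit-bids ranked (top 8): 120 (Cobalt-1), 117 (Cobalt-2), 107 (Cobalt-3), 103 (Onyx-1), 93 (Onyx-2), 81 (Onyx-3), 68 (Onyx-4), 68 (Dune-1)
Highest rejected unit-bid = $62.
Cobalt wins 3 unit(s) at $62 each.

Cobalt: 3 units, pays $186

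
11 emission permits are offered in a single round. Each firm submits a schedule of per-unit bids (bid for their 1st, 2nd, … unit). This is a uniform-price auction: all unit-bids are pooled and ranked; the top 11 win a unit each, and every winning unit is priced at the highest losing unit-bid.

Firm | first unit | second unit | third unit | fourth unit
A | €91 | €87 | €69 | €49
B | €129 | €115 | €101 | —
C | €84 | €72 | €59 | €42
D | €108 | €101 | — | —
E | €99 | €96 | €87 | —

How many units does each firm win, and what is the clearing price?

Pooled unit-bids ranked (top 11): 129 (B-1), 115 (B-2), 108 (D-1), 101 (B-3), 101 (D-2), 99 (E-1), 96 (E-2), 91 (A-1), 87 (A-2), 87 (E-3), 84 (C-1)
Highest rejected unit-bid = €72.
Allocation: A 2, B 3, C 1, D 2, E 3.

A 2, B 3, C 1, D 2, E 3; clearing price €72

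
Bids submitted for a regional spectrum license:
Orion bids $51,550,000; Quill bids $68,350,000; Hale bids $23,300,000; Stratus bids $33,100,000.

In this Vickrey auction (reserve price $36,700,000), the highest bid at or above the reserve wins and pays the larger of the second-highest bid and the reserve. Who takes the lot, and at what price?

Quill pays $51,550,000

Rule: the highest bid at or above the reserve wins and pays the larger of the second-highest bid and the reserve.
Sorting bids: 68,350,000 (Quill) > 51,550,000 (Orion) > 33,100,000 (Stratus) > 23,300,000 (Hale)
Highest eligible bid: Quill at $68,350,000.
max(second-highest $51,550,000, reserve $36,700,000) = $51,550,000; the reserve does not bind.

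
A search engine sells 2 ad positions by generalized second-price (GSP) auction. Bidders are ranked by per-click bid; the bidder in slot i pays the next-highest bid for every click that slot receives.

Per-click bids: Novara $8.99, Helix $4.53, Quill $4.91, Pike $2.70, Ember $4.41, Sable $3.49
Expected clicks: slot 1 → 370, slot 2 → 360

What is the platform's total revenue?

Total revenue: $3447.50

Sorting advertisers: $8.99 (Novara) > $4.91 (Quill) > $4.53 (Helix) > …
Slot 1: Novara pays $4.91 × 370 = $1816.70
Slot 2: Quill pays $4.53 × 360 = $1630.80
Total = $3447.50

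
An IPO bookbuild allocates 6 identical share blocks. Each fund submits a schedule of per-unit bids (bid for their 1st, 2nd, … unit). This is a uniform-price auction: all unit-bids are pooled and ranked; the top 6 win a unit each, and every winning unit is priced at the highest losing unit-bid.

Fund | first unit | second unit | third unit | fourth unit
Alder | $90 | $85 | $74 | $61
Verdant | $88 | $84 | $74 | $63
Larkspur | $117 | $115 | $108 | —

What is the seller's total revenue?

Merging the schedules and taking the best 6: 117 (Larkspur-1), 115 (Larkspur-2), 108 (Larkspur-3), 90 (Alder-1), 88 (Verdant-1), 85 (Alder-2)
The (k+1)-th unit-bid is $84.
Allocation: Alder 2, Larkspur 3, Verdant 1. Every unit priced at $84.
Revenue = 6 × 84 = $504.

Total revenue: $504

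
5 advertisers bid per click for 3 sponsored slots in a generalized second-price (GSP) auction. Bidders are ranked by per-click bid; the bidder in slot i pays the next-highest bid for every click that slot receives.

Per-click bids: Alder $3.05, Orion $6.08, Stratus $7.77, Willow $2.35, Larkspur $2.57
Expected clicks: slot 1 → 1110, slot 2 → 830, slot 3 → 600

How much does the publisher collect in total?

Total revenue: $10822.30

Per-click bids in order: $7.77 (Stratus) > $6.08 (Orion) > $3.05 (Alder) > $2.57 (Larkspur) > …
Slot 1: Stratus pays $6.08 × 1110 = $6748.80
Slot 2: Orion pays $3.05 × 830 = $2531.50
Slot 3: Alder pays $2.57 × 600 = $1542.00
Total = $10822.30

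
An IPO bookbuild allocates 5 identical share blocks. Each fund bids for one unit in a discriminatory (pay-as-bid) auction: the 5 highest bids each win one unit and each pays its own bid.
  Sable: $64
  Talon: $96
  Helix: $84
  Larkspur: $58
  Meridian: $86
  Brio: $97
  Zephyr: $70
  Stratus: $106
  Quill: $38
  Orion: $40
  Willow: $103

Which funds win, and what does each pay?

Ordering the bids: 106 (Stratus), 103 (Willow), 97 (Brio), 96 (Talon), 86 (Meridian), 84 (Helix), 70 (Zephyr), …
The 5 highest are Stratus, Willow, Brio, Talon, Meridian.
Each winner pays its own bid: Stratus $106, Willow $103, Brio $97, Talon $96, Meridian $86.

Stratus $106, Willow $103, Brio $97, Talon $96, Meridian $86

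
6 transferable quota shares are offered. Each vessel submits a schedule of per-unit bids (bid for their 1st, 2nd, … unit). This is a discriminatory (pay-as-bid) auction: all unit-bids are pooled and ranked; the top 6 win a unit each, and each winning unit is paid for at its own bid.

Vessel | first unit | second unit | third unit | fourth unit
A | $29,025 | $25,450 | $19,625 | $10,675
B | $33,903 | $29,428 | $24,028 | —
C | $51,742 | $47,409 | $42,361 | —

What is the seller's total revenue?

Pooled unit-bids ranked (top 6): 51,742 (C-1), 47,409 (C-2), 42,361 (C-3), 33,903 (B-1), 29,428 (B-2), 29,025 (A-1)
Next rejected bid: $25,450 (not a price — pay-as-bid).
Each winning unit pays its own bid.
Revenue = 51,742 + 47,409 + 42,361 + 33,903 + 29,428 + 29,025 = $233,868.

Total revenue: $233,868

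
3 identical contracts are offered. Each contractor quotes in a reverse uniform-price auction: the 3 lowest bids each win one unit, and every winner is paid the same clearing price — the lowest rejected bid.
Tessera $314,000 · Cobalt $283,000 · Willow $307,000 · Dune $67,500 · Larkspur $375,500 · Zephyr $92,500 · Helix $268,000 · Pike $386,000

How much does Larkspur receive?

Larkspur is paid $0

Bids ranked low→high: 67,500 (Dune), 92,500 (Zephyr), 268,000 (Helix), 283,000 (Cobalt), 307,000 (Willow), …
Winners (3 units): Dune, Zephyr, Helix.
Lowest unsuccessful bid: $283,000 → clearing price.
Larkspur does not win → is paid $0.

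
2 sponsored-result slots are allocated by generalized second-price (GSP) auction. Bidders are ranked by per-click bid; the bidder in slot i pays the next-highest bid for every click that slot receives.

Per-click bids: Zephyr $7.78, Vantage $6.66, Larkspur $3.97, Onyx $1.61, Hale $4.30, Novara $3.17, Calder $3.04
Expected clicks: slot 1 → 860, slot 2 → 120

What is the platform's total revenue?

Per-click bids in order: $7.78 (Zephyr) > $6.66 (Vantage) > $4.30 (Hale) > …
Slot 1: Zephyr pays $6.66 × 860 = $5727.60
Slot 2: Vantage pays $4.30 × 120 = $516.00
Total = $6243.60

Total revenue: $6243.60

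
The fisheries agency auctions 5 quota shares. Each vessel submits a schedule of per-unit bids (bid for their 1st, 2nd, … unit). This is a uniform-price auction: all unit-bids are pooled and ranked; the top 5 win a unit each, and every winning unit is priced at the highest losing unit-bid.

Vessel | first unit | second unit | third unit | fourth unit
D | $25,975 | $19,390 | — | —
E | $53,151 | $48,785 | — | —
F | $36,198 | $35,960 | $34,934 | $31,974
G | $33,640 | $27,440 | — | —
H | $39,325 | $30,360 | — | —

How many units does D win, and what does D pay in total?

All unit-bids, highest first — top 5: 53,151 (E-1), 48,785 (E-2), 39,325 (H-1), 36,198 (F-1), 35,960 (F-2)
First bid not allocated: $34,934.
D wins 0 unit(s) at $34,934 each.

D: 0 units, pays $0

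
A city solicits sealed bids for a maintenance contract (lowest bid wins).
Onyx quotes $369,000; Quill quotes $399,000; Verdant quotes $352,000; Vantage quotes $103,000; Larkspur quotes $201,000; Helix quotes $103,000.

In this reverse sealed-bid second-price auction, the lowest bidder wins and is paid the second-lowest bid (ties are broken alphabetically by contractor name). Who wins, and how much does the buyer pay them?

Sorting bids: 103,000 (Helix) < 103,000 (Vantage) < 201,000 (Larkspur) < 352,000 (Verdant) < 369,000 (Onyx) < 399,000 (Quill)
Helix and Vantage tie at $103,000; tie-break gives it to Helix.
Helix is lowest; is paid the second-lowest bid, $103,000.

Helix is paid $103,000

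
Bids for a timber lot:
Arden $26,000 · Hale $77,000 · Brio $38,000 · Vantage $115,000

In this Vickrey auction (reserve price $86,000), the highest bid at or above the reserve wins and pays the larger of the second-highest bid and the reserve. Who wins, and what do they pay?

Vantage pays $86,000

Sorting bids: 115,000 (Vantage) > 77,000 (Hale) > 38,000 (Brio) > 26,000 (Arden)
Highest eligible bid: Vantage at $115,000.
Second-highest bid $77,000 is below the reserve $86,000, so the reserve binds → payment $86,000.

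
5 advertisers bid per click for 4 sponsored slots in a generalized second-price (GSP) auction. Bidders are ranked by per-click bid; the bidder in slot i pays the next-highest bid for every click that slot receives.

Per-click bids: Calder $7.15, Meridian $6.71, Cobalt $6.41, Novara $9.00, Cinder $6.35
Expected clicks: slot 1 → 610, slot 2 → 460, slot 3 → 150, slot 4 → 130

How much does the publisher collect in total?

Total revenue: $9235.10

Sorting advertisers: $9.00 (Novara) > $7.15 (Calder) > $6.71 (Meridian) > $6.41 (Cobalt) > $6.35 (Cinder)
Slot 1: Novara pays $7.15 × 610 = $4361.50
Slot 2: Calder pays $6.71 × 460 = $3086.60
Slot 3: Meridian pays $6.41 × 150 = $961.50
Slot 4: Cobalt pays $6.35 × 130 = $825.50
Total = $9235.10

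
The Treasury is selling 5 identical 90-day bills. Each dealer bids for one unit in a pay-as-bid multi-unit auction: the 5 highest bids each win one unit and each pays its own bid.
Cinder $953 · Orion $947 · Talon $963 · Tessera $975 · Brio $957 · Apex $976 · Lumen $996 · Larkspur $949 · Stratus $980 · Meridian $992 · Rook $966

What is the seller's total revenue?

Total revenue: $4,919

Bids ranked high→low: 996 (Lumen), 992 (Meridian), 980 (Stratus), 976 (Apex), 975 (Tessera), 966 (Rook), 963 (Talon), …
The 5 highest are Lumen, Meridian, Stratus, Apex, Tessera.
Total revenue = 996 + 992 + 980 + 976 + 975 = $4,919.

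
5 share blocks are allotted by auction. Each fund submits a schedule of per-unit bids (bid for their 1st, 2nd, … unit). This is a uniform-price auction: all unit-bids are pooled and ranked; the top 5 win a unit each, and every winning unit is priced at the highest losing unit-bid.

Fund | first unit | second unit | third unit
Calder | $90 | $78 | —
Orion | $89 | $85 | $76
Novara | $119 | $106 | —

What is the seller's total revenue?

All unit-bids, highest first — top 5: 119 (Novara-1), 106 (Novara-2), 90 (Calder-1), 89 (Orion-1), 85 (Orion-2)
First bid not allocated: $78.
Allocation: Calder 1, Novara 2, Orion 2. Every unit priced at $78.
Revenue = 5 × 78 = $390.

Total revenue: $390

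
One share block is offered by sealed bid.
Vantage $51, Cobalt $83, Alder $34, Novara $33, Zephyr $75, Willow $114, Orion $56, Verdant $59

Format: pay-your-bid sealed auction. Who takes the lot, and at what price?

Bids ranked: 114 (Willow) > 83 (Cobalt) > 75 (Zephyr) > 59 (Verdant) > 56 (Orion) > 51 (Vantage) > …
First-price: Willow pays what they bid, $114.

Willow pays $114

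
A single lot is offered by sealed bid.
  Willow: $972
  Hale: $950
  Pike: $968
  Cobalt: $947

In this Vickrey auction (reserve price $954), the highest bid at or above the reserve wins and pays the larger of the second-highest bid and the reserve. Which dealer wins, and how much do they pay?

Willow pays $968

Bids in order: 972 (Willow) > 968 (Pike) > 950 (Hale) > 947 (Cobalt)
Highest eligible bid: Willow at $972.
Second-highest bid $968 exceeds the reserve $954 → payment $968.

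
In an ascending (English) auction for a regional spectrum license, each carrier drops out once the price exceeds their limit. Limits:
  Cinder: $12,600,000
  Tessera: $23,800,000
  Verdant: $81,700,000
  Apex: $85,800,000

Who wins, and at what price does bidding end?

Apex wins at $81,700,000

Limits in order: 85,800,000 (Apex) > 81,700,000 (Verdant) > 23,800,000 (Tessera) > 12,600,000 (Cinder)
Bidding ends when Verdant exits at $81,700,000; Apex takes it.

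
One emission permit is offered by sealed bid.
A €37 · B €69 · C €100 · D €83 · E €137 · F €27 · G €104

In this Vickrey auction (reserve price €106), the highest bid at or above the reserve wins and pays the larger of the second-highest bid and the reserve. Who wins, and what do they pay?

Rule: the highest bid at or above the reserve wins and pays the larger of the second-highest bid and the reserve.
Sorting bids: 137 (E) > 104 (G) > 100 (C) > 83 (D) > 69 (B) > 37 (A) > …
E has the top bid at or above the reserve (€137).
max(second-highest €104, reserve €106) = €106.

E pays €106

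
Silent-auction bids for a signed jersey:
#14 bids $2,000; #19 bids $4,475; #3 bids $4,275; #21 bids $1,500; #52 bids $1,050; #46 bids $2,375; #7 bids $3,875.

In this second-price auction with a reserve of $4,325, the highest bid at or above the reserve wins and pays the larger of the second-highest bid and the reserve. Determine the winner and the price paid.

#19 pays $4,325

Bids ranked: 4,475 (#19) > 4,275 (#3) > 3,875 (#7) > 2,375 (#46) > 2,000 (#14) > 1,500 (#21) > …
Highest eligible bid: #19 at $4,475.
Second-highest bid $4,275 is below the reserve $4,325, so the reserve binds → payment $4,325.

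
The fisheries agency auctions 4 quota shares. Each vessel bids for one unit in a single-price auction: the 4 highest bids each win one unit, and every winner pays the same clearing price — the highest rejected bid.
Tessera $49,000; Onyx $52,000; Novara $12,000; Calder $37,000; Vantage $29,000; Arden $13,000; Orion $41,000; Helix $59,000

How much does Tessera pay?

Tessera pays $37,000

Bids ranked high→low: 59,000 (Helix), 52,000 (Onyx), 49,000 (Tessera), 41,000 (Orion), 37,000 (Calder), 29,000 (Vantage), …
The 4 highest are Helix, Onyx, Tessera, Orion.
Highest unsuccessful bid: $37,000 → clearing price.
Tessera wins → pays $37,000.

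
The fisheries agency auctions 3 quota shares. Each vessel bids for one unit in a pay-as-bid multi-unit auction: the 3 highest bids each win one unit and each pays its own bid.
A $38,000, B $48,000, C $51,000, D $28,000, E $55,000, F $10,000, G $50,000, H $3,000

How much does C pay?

C pays $51,000

Ordering the bids: 55,000 (E), 51,000 (C), 50,000 (G), 48,000 (B), 38,000 (A), …
Top 3: E, C, G.
C wins → own bid $51,000.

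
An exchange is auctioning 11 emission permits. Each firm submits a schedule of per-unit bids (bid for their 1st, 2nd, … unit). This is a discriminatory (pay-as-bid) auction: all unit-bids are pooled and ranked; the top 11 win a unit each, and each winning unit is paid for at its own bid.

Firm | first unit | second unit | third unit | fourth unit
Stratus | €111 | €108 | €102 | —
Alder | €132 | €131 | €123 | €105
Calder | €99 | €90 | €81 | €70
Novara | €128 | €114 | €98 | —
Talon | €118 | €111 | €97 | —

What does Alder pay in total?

Pooled unit-bids ranked (top 11): 132 (Alder-1), 131 (Alder-2), 128 (Novara-1), 123 (Alder-3), 118 (Talon-1), 114 (Novara-2), 111 (Stratus-1), 111 (Talon-2), 108 (Stratus-2), 105 (Alder-4), 102 (Stratus-3)
Next rejected bid: €99 (not a price — pay-as-bid).
Alder's winning unit-bids: 132 + 131 + 123 + 105 = €491.

Alder pays €491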